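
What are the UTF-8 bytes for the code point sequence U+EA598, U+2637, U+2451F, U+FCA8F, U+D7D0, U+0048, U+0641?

F3 AA 96 98 E2 98 B7 F0 A4 94 9F F3 BC AA 8F ED 9F 90 48 D9 81

U+EA598: 4-byte form → F3 AA 96 98.
U+2637: 3-byte form → E2 98 B7.
U+2451F: 4-byte form → F0 A4 94 9F.
U+FCA8F: 4-byte form → F3 BC AA 8F.
U+D7D0: 3-byte form → ED 9F 90.
U+0048: 1-byte form → 48.
U+0641: 2-byte form → D9 81.
Concatenated (21 bytes): F3 AA 96 98 E2 98 B7 F0 A4 94 9F F3 BC AA 8F ED 9F 90 48 D9 81.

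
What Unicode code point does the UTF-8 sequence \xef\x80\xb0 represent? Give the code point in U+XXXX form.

U+F030

Leading byte 0xEF = 11101111 matches 1110xxxx → 3-byte sequence.
Byte 1: 0xEF = 11101111, payload 1111 (4 bits).
Byte 2: 0x80 = 10000000 (10xxxxxx ✓), payload 000000.
Byte 3: 0xB0 = 10110000 (10xxxxxx ✓), payload 110000.
Concatenate: 1111000000110000 = 0xF030 (16 bits → U+F030).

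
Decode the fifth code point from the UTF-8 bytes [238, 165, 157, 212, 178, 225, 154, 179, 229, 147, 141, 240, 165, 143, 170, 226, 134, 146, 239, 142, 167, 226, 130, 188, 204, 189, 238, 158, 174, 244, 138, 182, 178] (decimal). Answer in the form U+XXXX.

U+253EA

Offset 0: leading byte 0xEE = 11101110 → 3-byte char #1 = EE A5 9D.
Offset 3: leading byte 0xD4 = 11010100 → 2-byte char #2 = D4 B2.
Offset 5: leading byte 0xE1 = 11100001 → 3-byte char #3 = E1 9A B3.
Offset 8: leading byte 0xE5 = 11100101 → 3-byte char #4 = E5 93 8D.
Offset 11: leading byte 0xF0 = 11110000 → 4-byte char #5 = F0 A5 8F AA.
Leading byte 0xF0 = 11110000 matches 11110xxx → 4-byte sequence.
Byte 1: 0xF0 = 11110000, payload 000 (3 bits).
Byte 2: 0xA5 = 10100101 (10xxxxxx ✓), payload 100101.
Byte 3: 0x8F = 10001111 (10xxxxxx ✓), payload 001111.
Byte 4: 0xAA = 10101010 (10xxxxxx ✓), payload 101010.
Concatenate: 000100101001111101010 = 0x253EA (21 bits → U+253EA).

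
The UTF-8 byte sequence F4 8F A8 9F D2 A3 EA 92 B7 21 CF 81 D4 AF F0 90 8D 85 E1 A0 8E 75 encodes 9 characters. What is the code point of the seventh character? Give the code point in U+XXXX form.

U+10345

Offset 0: leading byte 0xF4 = 11110100 → 4-byte char #1 = F4 8F A8 9F.
Offset 4: leading byte 0xD2 = 11010010 → 2-byte char #2 = D2 A3.
Offset 6: leading byte 0xEA = 11101010 → 3-byte char #3 = EA 92 B7.
Offset 9: leading byte 0x21 = 00100001 → 1-byte char #4 = 21.
Offset 10: leading byte 0xCF = 11001111 → 2-byte char #5 = CF 81.
Offset 12: leading byte 0xD4 = 11010100 → 2-byte char #6 = D4 AF.
Offset 14: leading byte 0xF0 = 11110000 → 4-byte char #7 = F0 90 8D 85.
Leading byte 0xF0 = 11110000 matches 11110xxx → 4-byte sequence.
Byte 1: 0xF0 = 11110000, payload 000 (3 bits).
Byte 2: 0x90 = 10010000 (10xxxxxx ✓), payload 010000.
Byte 3: 0x8D = 10001101 (10xxxxxx ✓), payload 001101.
Byte 4: 0x85 = 10000101 (10xxxxxx ✓), payload 000101.
Concatenate: 000010000001101000101 = 0x10345 (21 bits → U+10345).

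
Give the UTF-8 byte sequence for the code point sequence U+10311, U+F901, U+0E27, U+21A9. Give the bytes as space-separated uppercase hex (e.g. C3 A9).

F0 90 8C 91 EF A4 81 E0 B8 A7 E2 86 A9

U+10311: 4-byte form → F0 90 8C 91.
U+F901: 3-byte form → EF A4 81.
U+0E27: 3-byte form → E0 B8 A7.
U+21A9: 3-byte form → E2 86 A9.
Concatenated (13 bytes): F0 90 8C 91 EF A4 81 E0 B8 A7 E2 86 A9.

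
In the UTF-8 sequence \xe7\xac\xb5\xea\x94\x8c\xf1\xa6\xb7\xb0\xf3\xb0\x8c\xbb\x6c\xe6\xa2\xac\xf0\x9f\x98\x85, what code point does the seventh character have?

Offset 0: leading byte 0xE7 = 11100111 → 3-byte char #1 = E7 AC B5.
Offset 3: leading byte 0xEA = 11101010 → 3-byte char #2 = EA 94 8C.
Offset 6: leading byte 0xF1 = 11110001 → 4-byte char #3 = F1 A6 B7 B0.
Offset 10: leading byte 0xF3 = 11110011 → 4-byte char #4 = F3 B0 8C BB.
Offset 14: leading byte 0x6C = 01101100 → 1-byte char #5 = 6C.
Offset 15: leading byte 0xE6 = 11100110 → 3-byte char #6 = E6 A2 AC.
Offset 18: leading byte 0xF0 = 11110000 → 4-byte char #7 = F0 9F 98 85.
Leading byte 0xF0 = 11110000 matches 11110xxx → 4-byte sequence.
Byte 1: 0xF0 = 11110000, payload 000 (3 bits).
Byte 2: 0x9F = 10011111 (10xxxxxx ✓), payload 011111.
Byte 3: 0x98 = 10011000 (10xxxxxx ✓), payload 011000.
Byte 4: 0x85 = 10000101 (10xxxxxx ✓), payload 000101.
Concatenate: 000011111011000000101 = 0x1F605 (21 bits → U+1F605).

U+1F605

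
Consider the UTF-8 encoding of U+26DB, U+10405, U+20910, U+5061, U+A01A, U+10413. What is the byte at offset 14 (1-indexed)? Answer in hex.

1-indexed offset 14 is 0-indexed offset 13.
U+26DB → 3-byte form E2 9B 9B at offsets 0–2.
U+10405 → 4-byte form F0 90 90 85 at offsets 3–6.
U+20910 → 4-byte form F0 A0 A4 90 at offsets 7–10.
U+5061 → 3-byte form E5 81 A1 at offsets 11–13.
Offset 13 falls in char 4's range; it's byte 3 of E5 81 A1 = 0xA1.

0xA1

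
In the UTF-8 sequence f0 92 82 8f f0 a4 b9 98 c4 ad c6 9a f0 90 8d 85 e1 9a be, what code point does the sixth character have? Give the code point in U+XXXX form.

Offset 0: leading byte 0xF0 = 11110000 → 4-byte char #1 = F0 92 82 8F.
Offset 4: leading byte 0xF0 = 11110000 → 4-byte char #2 = F0 A4 B9 98.
Offset 8: leading byte 0xC4 = 11000100 → 2-byte char #3 = C4 AD.
Offset 10: leading byte 0xC6 = 11000110 → 2-byte char #4 = C6 9A.
Offset 12: leading byte 0xF0 = 11110000 → 4-byte char #5 = F0 90 8D 85.
Offset 16: leading byte 0xE1 = 11100001 → 3-byte char #6 = E1 9A BE.
Leading byte 0xE1 = 11100001 matches 1110xxxx → 3-byte sequence.
Byte 1: 0xE1 = 11100001, payload 0001 (4 bits).
Byte 2: 0x9A = 10011010 (10xxxxxx ✓), payload 011010.
Byte 3: 0xBE = 10111110 (10xxxxxx ✓), payload 111110.
Concatenate: 0001011010111110 = 0x16BE (16 bits → U+16BE).

U+16BE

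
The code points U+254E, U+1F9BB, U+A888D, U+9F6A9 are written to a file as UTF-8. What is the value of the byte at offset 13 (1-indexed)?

1-indexed offset 13 is 0-indexed offset 12.
U+254E → 3-byte form E2 95 8E at offsets 0–2.
U+1F9BB → 4-byte form F0 9F A6 BB at offsets 3–6.
U+A888D → 4-byte form F2 A8 A2 8D at offsets 7–10.
U+9F6A9 → 4-byte form F2 9F 9A A9 at offsets 11–14.
Offset 12 falls in char 4's range; it's byte 2 of F2 9F 9A A9 = 0x9F.

0x9F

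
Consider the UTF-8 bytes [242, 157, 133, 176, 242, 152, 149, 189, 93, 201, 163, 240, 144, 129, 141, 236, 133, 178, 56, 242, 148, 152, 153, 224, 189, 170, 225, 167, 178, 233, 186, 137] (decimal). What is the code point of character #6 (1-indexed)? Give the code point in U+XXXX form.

Offset 0: leading byte 0xF2 = 11110010 → 4-byte char #1 = F2 9D 85 B0.
Offset 4: leading byte 0xF2 = 11110010 → 4-byte char #2 = F2 98 95 BD.
Offset 8: leading byte 0x5D = 01011101 → 1-byte char #3 = 5D.
Offset 9: leading byte 0xC9 = 11001001 → 2-byte char #4 = C9 A3.
Offset 11: leading byte 0xF0 = 11110000 → 4-byte char #5 = F0 90 81 8D.
Offset 15: leading byte 0xEC = 11101100 → 3-byte char #6 = EC 85 B2.
Leading byte 0xEC = 11101100 matches 1110xxxx → 3-byte sequence.
Byte 1: 0xEC = 11101100, payload 1100 (4 bits).
Byte 2: 0x85 = 10000101 (10xxxxxx ✓), payload 000101.
Byte 3: 0xB2 = 10110010 (10xxxxxx ✓), payload 110010.
Concatenate: 1100000101110010 = 0xC172 (16 bits → U+C172).

U+C172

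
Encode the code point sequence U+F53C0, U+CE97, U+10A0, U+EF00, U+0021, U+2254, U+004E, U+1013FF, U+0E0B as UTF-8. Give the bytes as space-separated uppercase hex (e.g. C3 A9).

F3 B5 8F 80 EC BA 97 E1 82 A0 EE BC 80 21 E2 89 94 4E F4 81 8F BF E0 B8 8B

U+F53C0: 4-byte form → F3 B5 8F 80.
U+CE97: 3-byte form → EC BA 97.
U+10A0: 3-byte form → E1 82 A0.
U+EF00: 3-byte form → EE BC 80.
U+0021: 1-byte form → 21.
U+2254: 3-byte form → E2 89 94.
U+004E: 1-byte form → 4E.
U+1013FF: 4-byte form → F4 81 8F BF.
U+0E0B: 3-byte form → E0 B8 8B.
Concatenated (25 bytes): F3 B5 8F 80 EC BA 97 E1 82 A0 EE BC 80 21 E2 89 94 4E F4 81 8F BF E0 B8 8B.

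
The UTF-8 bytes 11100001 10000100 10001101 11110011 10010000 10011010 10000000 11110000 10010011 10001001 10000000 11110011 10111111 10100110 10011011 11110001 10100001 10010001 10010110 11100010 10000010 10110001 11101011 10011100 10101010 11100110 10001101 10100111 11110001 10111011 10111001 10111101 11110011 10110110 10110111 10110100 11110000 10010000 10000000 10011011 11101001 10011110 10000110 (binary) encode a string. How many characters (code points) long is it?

Byte at offset 0: 0xE1 = 11100001 → 3-byte char (#1). Advance 3.
Byte at offset 3: 0xF3 = 11110011 → 4-byte char (#2). Advance 4.
Byte at offset 7: 0xF0 = 11110000 → 4-byte char (#3). Advance 4.
Byte at offset 11: 0xF3 = 11110011 → 4-byte char (#4). Advance 4.
Byte at offset 15: 0xF1 = 11110001 → 4-byte char (#5). Advance 4.
Byte at offset 19: 0xE2 = 11100010 → 3-byte char (#6). Advance 3.
Byte at offset 22: 0xEB = 11101011 → 3-byte char (#7). Advance 3.
Byte at offset 25: 0xE6 = 11100110 → 3-byte char (#8). Advance 3.
Byte at offset 28: 0xF1 = 11110001 → 4-byte char (#9). Advance 4.
Byte at offset 32: 0xF3 = 11110011 → 4-byte char (#10). Advance 4.
Byte at offset 36: 0xF0 = 11110000 → 4-byte char (#11). Advance 4.
Byte at offset 40: 0xE9 = 11101001 → 3-byte char (#12). Advance 3.
Reached end at offset 43 after 12 code points.

12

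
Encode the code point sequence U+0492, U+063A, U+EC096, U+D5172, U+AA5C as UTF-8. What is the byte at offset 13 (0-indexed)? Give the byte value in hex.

0xA9

U+0492 → 2-byte form D2 92 at offsets 0–1.
U+063A → 2-byte form D8 BA at offsets 2–3.
U+EC096 → 4-byte form F3 AC 82 96 at offsets 4–7.
U+D5172 → 4-byte form F3 95 85 B2 at offsets 8–11.
U+AA5C → 3-byte form EA A9 9C at offsets 12–14.
Offset 13 falls in char 5's range; it's byte 2 of EA A9 9C = 0xA9.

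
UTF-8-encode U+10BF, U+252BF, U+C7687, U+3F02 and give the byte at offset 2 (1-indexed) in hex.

1-indexed offset 2 is 0-indexed offset 1.
U+10BF → 3-byte form E1 82 BF at offsets 0–2.
Offset 1 falls in char 1's range; it's byte 2 of E1 82 BF = 0x82.

0x82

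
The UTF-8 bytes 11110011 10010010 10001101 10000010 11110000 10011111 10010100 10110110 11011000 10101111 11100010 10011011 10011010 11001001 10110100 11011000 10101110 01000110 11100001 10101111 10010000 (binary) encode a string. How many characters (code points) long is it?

Byte at offset 0: 0xF3 = 11110011 → 4-byte char (#1). Advance 4.
Byte at offset 4: 0xF0 = 11110000 → 4-byte char (#2). Advance 4.
Byte at offset 8: 0xD8 = 11011000 → 2-byte char (#3). Advance 2.
Byte at offset 10: 0xE2 = 11100010 → 3-byte char (#4). Advance 3.
Byte at offset 13: 0xC9 = 11001001 → 2-byte char (#5). Advance 2.
Byte at offset 15: 0xD8 = 11011000 → 2-byte char (#6). Advance 2.
Byte at offset 17: 0x46 = 01000110 → 1-byte char (#7). Advance 1.
Byte at offset 18: 0xE1 = 11100001 → 3-byte char (#8). Advance 3.
Reached end at offset 21 after 8 code points.

8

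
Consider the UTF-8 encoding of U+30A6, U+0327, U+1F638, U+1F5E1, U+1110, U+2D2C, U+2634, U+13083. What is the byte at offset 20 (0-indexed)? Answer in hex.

U+30A6 → 3-byte form E3 82 A6 at offsets 0–2.
U+0327 → 2-byte form CC A7 at offsets 3–4.
U+1F638 → 4-byte form F0 9F 98 B8 at offsets 5–8.
U+1F5E1 → 4-byte form F0 9F 97 A1 at offsets 9–12.
U+1110 → 3-byte form E1 84 90 at offsets 13–15.
U+2D2C → 3-byte form E2 B4 AC at offsets 16–18.
U+2634 → 3-byte form E2 98 B4 at offsets 19–21.
Offset 20 falls in char 7's range; it's byte 2 of E2 98 B4 = 0x98.

0x98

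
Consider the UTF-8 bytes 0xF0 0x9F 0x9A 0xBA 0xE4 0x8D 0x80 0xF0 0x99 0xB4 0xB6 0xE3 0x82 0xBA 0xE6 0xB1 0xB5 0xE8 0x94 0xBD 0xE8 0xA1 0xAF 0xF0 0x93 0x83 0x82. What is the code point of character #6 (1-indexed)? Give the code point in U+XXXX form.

Offset 0: leading byte 0xF0 = 11110000 → 4-byte char #1 = F0 9F 9A BA.
Offset 4: leading byte 0xE4 = 11100100 → 3-byte char #2 = E4 8D 80.
Offset 7: leading byte 0xF0 = 11110000 → 4-byte char #3 = F0 99 B4 B6.
Offset 11: leading byte 0xE3 = 11100011 → 3-byte char #4 = E3 82 BA.
Offset 14: leading byte 0xE6 = 11100110 → 3-byte char #5 = E6 B1 B5.
Offset 17: leading byte 0xE8 = 11101000 → 3-byte char #6 = E8 94 BD.
Leading byte 0xE8 = 11101000 matches 1110xxxx → 3-byte sequence.
Byte 1: 0xE8 = 11101000, payload 1000 (4 bits).
Byte 2: 0x94 = 10010100 (10xxxxxx ✓), payload 010100.
Byte 3: 0xBD = 10111101 (10xxxxxx ✓), payload 111101.
Concatenate: 1000010100111101 = 0x853D (16 bits → U+853D).

U+853D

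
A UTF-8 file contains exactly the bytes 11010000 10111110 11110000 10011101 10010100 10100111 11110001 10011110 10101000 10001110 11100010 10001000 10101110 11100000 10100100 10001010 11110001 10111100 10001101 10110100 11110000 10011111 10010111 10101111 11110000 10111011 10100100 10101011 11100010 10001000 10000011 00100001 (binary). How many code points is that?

10

Byte at offset 0: 0xD0 = 11010000 → 2-byte char (#1). Advance 2.
Byte at offset 2: 0xF0 = 11110000 → 4-byte char (#2). Advance 4.
Byte at offset 6: 0xF1 = 11110001 → 4-byte char (#3). Advance 4.
Byte at offset 10: 0xE2 = 11100010 → 3-byte char (#4). Advance 3.
Byte at offset 13: 0xE0 = 11100000 → 3-byte char (#5). Advance 3.
Byte at offset 16: 0xF1 = 11110001 → 4-byte char (#6). Advance 4.
Byte at offset 20: 0xF0 = 11110000 → 4-byte char (#7). Advance 4.
Byte at offset 24: 0xF0 = 11110000 → 4-byte char (#8). Advance 4.
Byte at offset 28: 0xE2 = 11100010 → 3-byte char (#9). Advance 3.
Byte at offset 31: 0x21 = 00100001 → 1-byte char (#10). Advance 1.
Reached end at offset 32 after 10 code points.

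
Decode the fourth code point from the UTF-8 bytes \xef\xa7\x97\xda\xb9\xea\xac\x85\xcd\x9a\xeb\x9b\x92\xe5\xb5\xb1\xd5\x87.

U+035A

Offset 0: leading byte 0xEF = 11101111 → 3-byte char #1 = EF A7 97.
Offset 3: leading byte 0xDA = 11011010 → 2-byte char #2 = DA B9.
Offset 5: leading byte 0xEA = 11101010 → 3-byte char #3 = EA AC 85.
Offset 8: leading byte 0xCD = 11001101 → 2-byte char #4 = CD 9A.
Leading byte 0xCD = 11001101 matches 110xxxxx → 2-byte sequence.
Byte 1: 0xCD = 11001101, payload 01101 (5 bits).
Byte 2: 0x9A = 10011010 (10xxxxxx ✓), payload 011010.
Concatenate: 01101011010 = 0x35A (11 bits → U+035A).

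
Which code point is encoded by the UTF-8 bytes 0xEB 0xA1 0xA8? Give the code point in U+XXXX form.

Leading byte 0xEB = 11101011 matches 1110xxxx → 3-byte sequence.
Byte 1: 0xEB = 11101011, payload 1011 (4 bits).
Byte 2: 0xA1 = 10100001 (10xxxxxx ✓), payload 100001.
Byte 3: 0xA8 = 10101000 (10xxxxxx ✓), payload 101000.
Concatenate: 1011100001101000 = 0xB868 (16 bits → U+B868).

U+B868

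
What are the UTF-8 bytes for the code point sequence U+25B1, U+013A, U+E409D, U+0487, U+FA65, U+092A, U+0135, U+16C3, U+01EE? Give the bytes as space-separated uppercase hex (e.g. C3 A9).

U+25B1: 3-byte form → E2 96 B1.
U+013A: 2-byte form → C4 BA.
U+E409D: 4-byte form → F3 A4 82 9D.
U+0487: 2-byte form → D2 87.
U+FA65: 3-byte form → EF A9 A5.
U+092A: 3-byte form → E0 A4 AA.
U+0135: 2-byte form → C4 B5.
U+16C3: 3-byte form → E1 9B 83.
U+01EE: 2-byte form → C7 AE.
Concatenated (24 bytes): E2 96 B1 C4 BA F3 A4 82 9D D2 87 EF A9 A5 E0 A4 AA C4 B5 E1 9B 83 C7 AE.

E2 96 B1 C4 BA F3 A4 82 9D D2 87 EF A9 A5 E0 A4 AA C4 B5 E1 9B 83 C7 AE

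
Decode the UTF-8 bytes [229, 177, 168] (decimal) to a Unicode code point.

U+5C68

Leading byte 0xE5 = 11100101 matches 1110xxxx → 3-byte sequence.
Byte 1: 0xE5 = 11100101, payload 0101 (4 bits).
Byte 2: 0xB1 = 10110001 (10xxxxxx ✓), payload 110001.
Byte 3: 0xA8 = 10101000 (10xxxxxx ✓), payload 101000.
Concatenate: 0101110001101000 = 0x5C68 (16 bits → U+5C68).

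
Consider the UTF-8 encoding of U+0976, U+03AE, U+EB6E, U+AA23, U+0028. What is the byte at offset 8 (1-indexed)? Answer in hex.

1-indexed offset 8 is 0-indexed offset 7.
U+0976 → 3-byte form E0 A5 B6 at offsets 0–2.
U+03AE → 2-byte form CE AE at offsets 3–4.
U+EB6E → 3-byte form EE AD AE at offsets 5–7.
Offset 7 falls in char 3's range; it's byte 3 of EE AD AE = 0xAE.

0xAE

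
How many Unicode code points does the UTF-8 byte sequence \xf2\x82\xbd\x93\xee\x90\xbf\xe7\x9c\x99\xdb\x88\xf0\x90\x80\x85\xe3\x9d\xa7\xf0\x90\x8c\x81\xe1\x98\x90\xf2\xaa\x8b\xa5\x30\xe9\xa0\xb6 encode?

11

Byte at offset 0: 0xF2 = 11110010 → 4-byte char (#1). Advance 4.
Byte at offset 4: 0xEE = 11101110 → 3-byte char (#2). Advance 3.
Byte at offset 7: 0xE7 = 11100111 → 3-byte char (#3). Advance 3.
Byte at offset 10: 0xDB = 11011011 → 2-byte char (#4). Advance 2.
Byte at offset 12: 0xF0 = 11110000 → 4-byte char (#5). Advance 4.
Byte at offset 16: 0xE3 = 11100011 → 3-byte char (#6). Advance 3.
Byte at offset 19: 0xF0 = 11110000 → 4-byte char (#7). Advance 4.
Byte at offset 23: 0xE1 = 11100001 → 3-byte char (#8). Advance 3.
Byte at offset 26: 0xF2 = 11110010 → 4-byte char (#9). Advance 4.
Byte at offset 30: 0x30 = 00110000 → 1-byte char (#10). Advance 1.
Byte at offset 31: 0xE9 = 11101001 → 3-byte char (#11). Advance 3.
Reached end at offset 34 after 11 code points.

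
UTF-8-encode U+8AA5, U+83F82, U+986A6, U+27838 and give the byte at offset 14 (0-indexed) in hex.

U+8AA5 → 3-byte form E8 AA A5 at offsets 0–2.
U+83F82 → 4-byte form F2 83 BE 82 at offsets 3–6.
U+986A6 → 4-byte form F2 98 9A A6 at offsets 7–10.
U+27838 → 4-byte form F0 A7 A0 B8 at offsets 11–14.
Offset 14 falls in char 4's range; it's byte 4 of F0 A7 A0 B8 = 0xB8.

0xB8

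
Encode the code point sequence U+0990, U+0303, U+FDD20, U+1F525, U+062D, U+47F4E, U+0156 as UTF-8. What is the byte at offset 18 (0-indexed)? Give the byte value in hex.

U+0990 → 3-byte form E0 A6 90 at offsets 0–2.
U+0303 → 2-byte form CC 83 at offsets 3–4.
U+FDD20 → 4-byte form F3 BD B4 A0 at offsets 5–8.
U+1F525 → 4-byte form F0 9F 94 A5 at offsets 9–12.
U+062D → 2-byte form D8 AD at offsets 13–14.
U+47F4E → 4-byte form F1 87 BD 8E at offsets 15–18.
Offset 18 falls in char 6's range; it's byte 4 of F1 87 BD 8E = 0x8E.

0x8E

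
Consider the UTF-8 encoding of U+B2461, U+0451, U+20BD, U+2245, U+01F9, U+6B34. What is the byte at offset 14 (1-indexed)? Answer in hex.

0xB9

1-indexed offset 14 is 0-indexed offset 13.
U+B2461 → 4-byte form F2 B2 91 A1 at offsets 0–3.
U+0451 → 2-byte form D1 91 at offsets 4–5.
U+20BD → 3-byte form E2 82 BD at offsets 6–8.
U+2245 → 3-byte form E2 89 85 at offsets 9–11.
U+01F9 → 2-byte form C7 B9 at offsets 12–13.
Offset 13 falls in char 5's range; it's byte 2 of C7 B9 = 0xB9.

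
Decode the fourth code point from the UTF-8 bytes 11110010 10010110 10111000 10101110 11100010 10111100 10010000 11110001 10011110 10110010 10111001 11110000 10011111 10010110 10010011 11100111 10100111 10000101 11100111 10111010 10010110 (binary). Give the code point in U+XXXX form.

Offset 0: leading byte 0xF2 = 11110010 → 4-byte char #1 = F2 96 B8 AE.
Offset 4: leading byte 0xE2 = 11100010 → 3-byte char #2 = E2 BC 90.
Offset 7: leading byte 0xF1 = 11110001 → 4-byte char #3 = F1 9E B2 B9.
Offset 11: leading byte 0xF0 = 11110000 → 4-byte char #4 = F0 9F 96 93.
Leading byte 0xF0 = 11110000 matches 11110xxx → 4-byte sequence.
Byte 1: 0xF0 = 11110000, payload 000 (3 bits).
Byte 2: 0x9F = 10011111 (10xxxxxx ✓), payload 011111.
Byte 3: 0x96 = 10010110 (10xxxxxx ✓), payload 010110.
Byte 4: 0x93 = 10010011 (10xxxxxx ✓), payload 010011.
Concatenate: 000011111010110010011 = 0x1F593 (21 bits → U+1F593).

U+1F593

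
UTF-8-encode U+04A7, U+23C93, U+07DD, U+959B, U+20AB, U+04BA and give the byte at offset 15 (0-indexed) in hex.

U+04A7 → 2-byte form D2 A7 at offsets 0–1.
U+23C93 → 4-byte form F0 A3 B2 93 at offsets 2–5.
U+07DD → 2-byte form DF 9D at offsets 6–7.
U+959B → 3-byte form E9 96 9B at offsets 8–10.
U+20AB → 3-byte form E2 82 AB at offsets 11–13.
U+04BA → 2-byte form D2 BA at offsets 14–15.
Offset 15 falls in char 6's range; it's byte 2 of D2 BA = 0xBA.

0xBA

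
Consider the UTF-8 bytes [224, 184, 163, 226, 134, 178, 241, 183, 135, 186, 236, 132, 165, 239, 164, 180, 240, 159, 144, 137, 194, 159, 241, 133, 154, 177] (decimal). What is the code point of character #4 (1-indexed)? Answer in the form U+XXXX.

U+C125

Offset 0: leading byte 0xE0 = 11100000 → 3-byte char #1 = E0 B8 A3.
Offset 3: leading byte 0xE2 = 11100010 → 3-byte char #2 = E2 86 B2.
Offset 6: leading byte 0xF1 = 11110001 → 4-byte char #3 = F1 B7 87 BA.
Offset 10: leading byte 0xEC = 11101100 → 3-byte char #4 = EC 84 A5.
Leading byte 0xEC = 11101100 matches 1110xxxx → 3-byte sequence.
Byte 1: 0xEC = 11101100, payload 1100 (4 bits).
Byte 2: 0x84 = 10000100 (10xxxxxx ✓), payload 000100.
Byte 3: 0xA5 = 10100101 (10xxxxxx ✓), payload 100101.
Concatenate: 1100000100100101 = 0xC125 (16 bits → U+C125).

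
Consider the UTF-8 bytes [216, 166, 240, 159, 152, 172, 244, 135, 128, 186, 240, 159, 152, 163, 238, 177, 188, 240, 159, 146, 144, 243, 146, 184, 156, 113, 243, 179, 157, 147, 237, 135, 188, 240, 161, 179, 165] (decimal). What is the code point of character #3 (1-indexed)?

Offset 0: leading byte 0xD8 = 11011000 → 2-byte char #1 = D8 A6.
Offset 2: leading byte 0xF0 = 11110000 → 4-byte char #2 = F0 9F 98 AC.
Offset 6: leading byte 0xF4 = 11110100 → 4-byte char #3 = F4 87 80 BA.
Leading byte 0xF4 = 11110100 matches 11110xxx → 4-byte sequence.
Byte 1: 0xF4 = 11110100, payload 100 (3 bits).
Byte 2: 0x87 = 10000111 (10xxxxxx ✓), payload 000111.
Byte 3: 0x80 = 10000000 (10xxxxxx ✓), payload 000000.
Byte 4: 0xBA = 10111010 (10xxxxxx ✓), payload 111010.
Concatenate: 100000111000000111010 = 0x10703A (21 bits → U+10703A).

U+10703A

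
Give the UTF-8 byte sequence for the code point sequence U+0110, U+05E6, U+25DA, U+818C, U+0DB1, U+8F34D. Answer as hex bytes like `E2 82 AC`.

U+0110: 2-byte form → C4 90.
U+05E6: 2-byte form → D7 A6.
U+25DA: 3-byte form → E2 97 9A.
U+818C: 3-byte form → E8 86 8C.
U+0DB1: 3-byte form → E0 B6 B1.
U+8F34D: 4-byte form → F2 8F 8D 8D.
Concatenated (17 bytes): C4 90 D7 A6 E2 97 9A E8 86 8C E0 B6 B1 F2 8F 8D 8D.

C4 90 D7 A6 E2 97 9A E8 86 8C E0 B6 B1 F2 8F 8D 8D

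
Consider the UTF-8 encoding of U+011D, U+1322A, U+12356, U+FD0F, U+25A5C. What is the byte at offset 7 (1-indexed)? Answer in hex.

0xF0

1-indexed offset 7 is 0-indexed offset 6.
U+011D → 2-byte form C4 9D at offsets 0–1.
U+1322A → 4-byte form F0 93 88 AA at offsets 2–5.
U+12356 → 4-byte form F0 92 8D 96 at offsets 6–9.
Offset 6 falls in char 3's range; it's byte 1 of F0 92 8D 96 = 0xF0.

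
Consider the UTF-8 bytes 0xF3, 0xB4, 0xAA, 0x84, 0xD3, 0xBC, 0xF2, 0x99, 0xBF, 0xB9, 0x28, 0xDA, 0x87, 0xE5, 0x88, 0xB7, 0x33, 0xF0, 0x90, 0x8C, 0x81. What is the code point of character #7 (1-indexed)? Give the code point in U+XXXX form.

U+0033

Offset 0: leading byte 0xF3 = 11110011 → 4-byte char #1 = F3 B4 AA 84.
Offset 4: leading byte 0xD3 = 11010011 → 2-byte char #2 = D3 BC.
Offset 6: leading byte 0xF2 = 11110010 → 4-byte char #3 = F2 99 BF B9.
Offset 10: leading byte 0x28 = 00101000 → 1-byte char #4 = 28.
Offset 11: leading byte 0xDA = 11011010 → 2-byte char #5 = DA 87.
Offset 13: leading byte 0xE5 = 11100101 → 3-byte char #6 = E5 88 B7.
Offset 16: leading byte 0x33 = 00110011 → 1-byte char #7 = 33.
Leading byte 0x33 = 00110011 matches 0xxxxxxx → 1-byte sequence.
Byte 1: 0x33 = 00110011, payload 0110011 (7 bits).
Concatenate: 0110011 = 0x33 (7 bits → U+0033).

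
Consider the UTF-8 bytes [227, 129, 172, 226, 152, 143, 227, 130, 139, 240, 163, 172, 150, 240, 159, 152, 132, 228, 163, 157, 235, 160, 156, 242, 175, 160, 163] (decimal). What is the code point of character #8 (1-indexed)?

Offset 0: leading byte 0xE3 = 11100011 → 3-byte char #1 = E3 81 AC.
Offset 3: leading byte 0xE2 = 11100010 → 3-byte char #2 = E2 98 8F.
Offset 6: leading byte 0xE3 = 11100011 → 3-byte char #3 = E3 82 8B.
Offset 9: leading byte 0xF0 = 11110000 → 4-byte char #4 = F0 A3 AC 96.
Offset 13: leading byte 0xF0 = 11110000 → 4-byte char #5 = F0 9F 98 84.
Offset 17: leading byte 0xE4 = 11100100 → 3-byte char #6 = E4 A3 9D.
Offset 20: leading byte 0xEB = 11101011 → 3-byte char #7 = EB A0 9C.
Offset 23: leading byte 0xF2 = 11110010 → 4-byte char #8 = F2 AF A0 A3.
Leading byte 0xF2 = 11110010 matches 11110xxx → 4-byte sequence.
Byte 1: 0xF2 = 11110010, payload 010 (3 bits).
Byte 2: 0xAF = 10101111 (10xxxxxx ✓), payload 101111.
Byte 3: 0xA0 = 10100000 (10xxxxxx ✓), payload 100000.
Byte 4: 0xA3 = 10100011 (10xxxxxx ✓), payload 100011.
Concatenate: 010101111100000100011 = 0xAF823 (21 bits → U+AF823).

U+AF823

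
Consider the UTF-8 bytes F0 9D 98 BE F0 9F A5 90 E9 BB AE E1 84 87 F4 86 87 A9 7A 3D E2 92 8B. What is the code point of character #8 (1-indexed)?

U+248B

Offset 0: leading byte 0xF0 = 11110000 → 4-byte char #1 = F0 9D 98 BE.
Offset 4: leading byte 0xF0 = 11110000 → 4-byte char #2 = F0 9F A5 90.
Offset 8: leading byte 0xE9 = 11101001 → 3-byte char #3 = E9 BB AE.
Offset 11: leading byte 0xE1 = 11100001 → 3-byte char #4 = E1 84 87.
Offset 14: leading byte 0xF4 = 11110100 → 4-byte char #5 = F4 86 87 A9.
Offset 18: leading byte 0x7A = 01111010 → 1-byte char #6 = 7A.
Offset 19: leading byte 0x3D = 00111101 → 1-byte char #7 = 3D.
Offset 20: leading byte 0xE2 = 11100010 → 3-byte char #8 = E2 92 8B.
Leading byte 0xE2 = 11100010 matches 1110xxxx → 3-byte sequence.
Byte 1: 0xE2 = 11100010, payload 0010 (4 bits).
Byte 2: 0x92 = 10010010 (10xxxxxx ✓), payload 010010.
Byte 3: 0x8B = 10001011 (10xxxxxx ✓), payload 001011.
Concatenate: 0010010010001011 = 0x248B (16 bits → U+248B).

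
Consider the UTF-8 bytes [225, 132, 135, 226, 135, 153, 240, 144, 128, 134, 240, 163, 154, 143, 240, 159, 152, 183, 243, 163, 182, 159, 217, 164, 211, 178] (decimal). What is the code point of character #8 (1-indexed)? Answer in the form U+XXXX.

Offset 0: leading byte 0xE1 = 11100001 → 3-byte char #1 = E1 84 87.
Offset 3: leading byte 0xE2 = 11100010 → 3-byte char #2 = E2 87 99.
Offset 6: leading byte 0xF0 = 11110000 → 4-byte char #3 = F0 90 80 86.
Offset 10: leading byte 0xF0 = 11110000 → 4-byte char #4 = F0 A3 9A 8F.
Offset 14: leading byte 0xF0 = 11110000 → 4-byte char #5 = F0 9F 98 B7.
Offset 18: leading byte 0xF3 = 11110011 → 4-byte char #6 = F3 A3 B6 9F.
Offset 22: leading byte 0xD9 = 11011001 → 2-byte char #7 = D9 A4.
Offset 24: leading byte 0xD3 = 11010011 → 2-byte char #8 = D3 B2.
Leading byte 0xD3 = 11010011 matches 110xxxxx → 2-byte sequence.
Byte 1: 0xD3 = 11010011, payload 10011 (5 bits).
Byte 2: 0xB2 = 10110010 (10xxxxxx ✓), payload 110010.
Concatenate: 10011110010 = 0x4F2 (11 bits → U+04F2).

U+04F2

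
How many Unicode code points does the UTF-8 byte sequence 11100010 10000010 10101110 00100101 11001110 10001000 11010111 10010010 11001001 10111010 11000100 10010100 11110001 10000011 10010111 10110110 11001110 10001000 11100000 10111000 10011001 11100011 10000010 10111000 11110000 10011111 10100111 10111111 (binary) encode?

Byte at offset 0: 0xE2 = 11100010 → 3-byte char (#1). Advance 3.
Byte at offset 3: 0x25 = 00100101 → 1-byte char (#2). Advance 1.
Byte at offset 4: 0xCE = 11001110 → 2-byte char (#3). Advance 2.
Byte at offset 6: 0xD7 = 11010111 → 2-byte char (#4). Advance 2.
Byte at offset 8: 0xC9 = 11001001 → 2-byte char (#5). Advance 2.
Byte at offset 10: 0xC4 = 11000100 → 2-byte char (#6). Advance 2.
Byte at offset 12: 0xF1 = 11110001 → 4-byte char (#7). Advance 4.
Byte at offset 16: 0xCE = 11001110 → 2-byte char (#8). Advance 2.
Byte at offset 18: 0xE0 = 11100000 → 3-byte char (#9). Advance 3.
Byte at offset 21: 0xE3 = 11100011 → 3-byte char (#10). Advance 3.
Byte at offset 24: 0xF0 = 11110000 → 4-byte char (#11). Advance 4.
Reached end at offset 28 after 11 code points.

11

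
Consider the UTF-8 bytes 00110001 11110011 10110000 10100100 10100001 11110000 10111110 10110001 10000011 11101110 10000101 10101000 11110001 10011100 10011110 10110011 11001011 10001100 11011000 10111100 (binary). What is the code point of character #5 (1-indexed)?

U+5C7B3

Offset 0: leading byte 0x31 = 00110001 → 1-byte char #1 = 31.
Offset 1: leading byte 0xF3 = 11110011 → 4-byte char #2 = F3 B0 A4 A1.
Offset 5: leading byte 0xF0 = 11110000 → 4-byte char #3 = F0 BE B1 83.
Offset 9: leading byte 0xEE = 11101110 → 3-byte char #4 = EE 85 A8.
Offset 12: leading byte 0xF1 = 11110001 → 4-byte char #5 = F1 9C 9E B3.
Leading byte 0xF1 = 11110001 matches 11110xxx → 4-byte sequence.
Byte 1: 0xF1 = 11110001, payload 001 (3 bits).
Byte 2: 0x9C = 10011100 (10xxxxxx ✓), payload 011100.
Byte 3: 0x9E = 10011110 (10xxxxxx ✓), payload 011110.
Byte 4: 0xB3 = 10110011 (10xxxxxx ✓), payload 110011.
Concatenate: 001011100011110110011 = 0x5C7B3 (21 bits → U+5C7B3).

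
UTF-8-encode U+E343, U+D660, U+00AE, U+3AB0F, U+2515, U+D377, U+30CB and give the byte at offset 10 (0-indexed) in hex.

U+E343 → 3-byte form EE 8D 83 at offsets 0–2.
U+D660 → 3-byte form ED 99 A0 at offsets 3–5.
U+00AE → 2-byte form C2 AE at offsets 6–7.
U+3AB0F → 4-byte form F0 BA AC 8F at offsets 8–11.
Offset 10 falls in char 4's range; it's byte 3 of F0 BA AC 8F = 0xAC.

0xAC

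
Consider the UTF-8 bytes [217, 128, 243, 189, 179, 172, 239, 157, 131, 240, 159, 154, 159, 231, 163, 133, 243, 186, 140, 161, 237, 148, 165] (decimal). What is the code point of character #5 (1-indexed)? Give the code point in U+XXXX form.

U+78C5

Offset 0: leading byte 0xD9 = 11011001 → 2-byte char #1 = D9 80.
Offset 2: leading byte 0xF3 = 11110011 → 4-byte char #2 = F3 BD B3 AC.
Offset 6: leading byte 0xEF = 11101111 → 3-byte char #3 = EF 9D 83.
Offset 9: leading byte 0xF0 = 11110000 → 4-byte char #4 = F0 9F 9A 9F.
Offset 13: leading byte 0xE7 = 11100111 → 3-byte char #5 = E7 A3 85.
Leading byte 0xE7 = 11100111 matches 1110xxxx → 3-byte sequence.
Byte 1: 0xE7 = 11100111, payload 0111 (4 bits).
Byte 2: 0xA3 = 10100011 (10xxxxxx ✓), payload 100011.
Byte 3: 0x85 = 10000101 (10xxxxxx ✓), payload 000101.
Concatenate: 0111100011000101 = 0x78C5 (16 bits → U+78C5).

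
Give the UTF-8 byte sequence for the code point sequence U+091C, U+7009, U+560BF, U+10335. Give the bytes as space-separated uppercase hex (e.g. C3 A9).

E0 A4 9C E7 80 89 F1 96 82 BF F0 90 8C B5

U+091C: 3-byte form → E0 A4 9C.
U+7009: 3-byte form → E7 80 89.
U+560BF: 4-byte form → F1 96 82 BF.
U+10335: 4-byte form → F0 90 8C B5.
Concatenated (14 bytes): E0 A4 9C E7 80 89 F1 96 82 BF F0 90 8C B5.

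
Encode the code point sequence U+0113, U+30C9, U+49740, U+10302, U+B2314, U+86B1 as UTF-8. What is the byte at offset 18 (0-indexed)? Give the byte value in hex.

0x9A

U+0113 → 2-byte form C4 93 at offsets 0–1.
U+30C9 → 3-byte form E3 83 89 at offsets 2–4.
U+49740 → 4-byte form F1 89 9D 80 at offsets 5–8.
U+10302 → 4-byte form F0 90 8C 82 at offsets 9–12.
U+B2314 → 4-byte form F2 B2 8C 94 at offsets 13–16.
U+86B1 → 3-byte form E8 9A B1 at offsets 17–19.
Offset 18 falls in char 6's range; it's byte 2 of E8 9A B1 = 0x9A.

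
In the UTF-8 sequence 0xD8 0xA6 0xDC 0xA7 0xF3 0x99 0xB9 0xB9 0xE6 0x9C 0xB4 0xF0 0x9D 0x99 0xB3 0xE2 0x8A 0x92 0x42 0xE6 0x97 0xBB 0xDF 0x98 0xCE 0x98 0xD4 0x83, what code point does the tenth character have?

Offset 0: leading byte 0xD8 = 11011000 → 2-byte char #1 = D8 A6.
Offset 2: leading byte 0xDC = 11011100 → 2-byte char #2 = DC A7.
Offset 4: leading byte 0xF3 = 11110011 → 4-byte char #3 = F3 99 B9 B9.
Offset 8: leading byte 0xE6 = 11100110 → 3-byte char #4 = E6 9C B4.
Offset 11: leading byte 0xF0 = 11110000 → 4-byte char #5 = F0 9D 99 B3.
Offset 15: leading byte 0xE2 = 11100010 → 3-byte char #6 = E2 8A 92.
Offset 18: leading byte 0x42 = 01000010 → 1-byte char #7 = 42.
Offset 19: leading byte 0xE6 = 11100110 → 3-byte char #8 = E6 97 BB.
Offset 22: leading byte 0xDF = 11011111 → 2-byte char #9 = DF 98.
Offset 24: leading byte 0xCE = 11001110 → 2-byte char #10 = CE 98.
Leading byte 0xCE = 11001110 matches 110xxxxx → 2-byte sequence.
Byte 1: 0xCE = 11001110, payload 01110 (5 bits).
Byte 2: 0x98 = 10011000 (10xxxxxx ✓), payload 011000.
Concatenate: 01110011000 = 0x398 (11 bits → U+0398).

U+0398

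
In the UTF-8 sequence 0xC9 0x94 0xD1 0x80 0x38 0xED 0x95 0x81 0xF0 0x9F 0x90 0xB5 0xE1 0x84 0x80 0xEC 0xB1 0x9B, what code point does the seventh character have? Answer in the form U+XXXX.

Offset 0: leading byte 0xC9 = 11001001 → 2-byte char #1 = C9 94.
Offset 2: leading byte 0xD1 = 11010001 → 2-byte char #2 = D1 80.
Offset 4: leading byte 0x38 = 00111000 → 1-byte char #3 = 38.
Offset 5: leading byte 0xED = 11101101 → 3-byte char #4 = ED 95 81.
Offset 8: leading byte 0xF0 = 11110000 → 4-byte char #5 = F0 9F 90 B5.
Offset 12: leading byte 0xE1 = 11100001 → 3-byte char #6 = E1 84 80.
Offset 15: leading byte 0xEC = 11101100 → 3-byte char #7 = EC B1 9B.
Leading byte 0xEC = 11101100 matches 1110xxxx → 3-byte sequence.
Byte 1: 0xEC = 11101100, payload 1100 (4 bits).
Byte 2: 0xB1 = 10110001 (10xxxxxx ✓), payload 110001.
Byte 3: 0x9B = 10011011 (10xxxxxx ✓), payload 011011.
Concatenate: 1100110001011011 = 0xCC5B (16 bits → U+CC5B).

U+CC5B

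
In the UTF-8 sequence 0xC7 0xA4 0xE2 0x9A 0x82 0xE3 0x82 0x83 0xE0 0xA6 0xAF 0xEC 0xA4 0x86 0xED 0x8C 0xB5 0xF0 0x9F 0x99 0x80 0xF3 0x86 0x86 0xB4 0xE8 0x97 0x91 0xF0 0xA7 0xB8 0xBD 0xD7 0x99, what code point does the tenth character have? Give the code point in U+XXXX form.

Offset 0: leading byte 0xC7 = 11000111 → 2-byte char #1 = C7 A4.
Offset 2: leading byte 0xE2 = 11100010 → 3-byte char #2 = E2 9A 82.
Offset 5: leading byte 0xE3 = 11100011 → 3-byte char #3 = E3 82 83.
Offset 8: leading byte 0xE0 = 11100000 → 3-byte char #4 = E0 A6 AF.
Offset 11: leading byte 0xEC = 11101100 → 3-byte char #5 = EC A4 86.
Offset 14: leading byte 0xED = 11101101 → 3-byte char #6 = ED 8C B5.
Offset 17: leading byte 0xF0 = 11110000 → 4-byte char #7 = F0 9F 99 80.
Offset 21: leading byte 0xF3 = 11110011 → 4-byte char #8 = F3 86 86 B4.
Offset 25: leading byte 0xE8 = 11101000 → 3-byte char #9 = E8 97 91.
Offset 28: leading byte 0xF0 = 11110000 → 4-byte char #10 = F0 A7 B8 BD.
Leading byte 0xF0 = 11110000 matches 11110xxx → 4-byte sequence.
Byte 1: 0xF0 = 11110000, payload 000 (3 bits).
Byte 2: 0xA7 = 10100111 (10xxxxxx ✓), payload 100111.
Byte 3: 0xB8 = 10111000 (10xxxxxx ✓), payload 111000.
Byte 4: 0xBD = 10111101 (10xxxxxx ✓), payload 111101.
Concatenate: 000100111111000111101 = 0x27E3D (21 bits → U+27E3D).

U+27E3D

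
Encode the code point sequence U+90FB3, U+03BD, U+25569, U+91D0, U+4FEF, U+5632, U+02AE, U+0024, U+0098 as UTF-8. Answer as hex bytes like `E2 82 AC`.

F2 90 BE B3 CE BD F0 A5 95 A9 E9 87 90 E4 BF AF E5 98 B2 CA AE 24 C2 98

U+90FB3: 4-byte form → F2 90 BE B3.
U+03BD: 2-byte form → CE BD.
U+25569: 4-byte form → F0 A5 95 A9.
U+91D0: 3-byte form → E9 87 90.
U+4FEF: 3-byte form → E4 BF AF.
U+5632: 3-byte form → E5 98 B2.
U+02AE: 2-byte form → CA AE.
U+0024: 1-byte form → 24.
U+0098: 2-byte form → C2 98.
Concatenated (24 bytes): F2 90 BE B3 CE BD F0 A5 95 A9 E9 87 90 E4 BF AF E5 98 B2 CA AE 24 C2 98.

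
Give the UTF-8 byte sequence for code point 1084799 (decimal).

U+108D7F = 0x108D7F = 1084799 decimal. In range U+10000–U+10FFFF → 4-byte form: 11110xxx 10xxxxxx 10xxxxxx 10xxxxxx.
Binary (21 bits): 100001000110101111111.
Split 3+6+6+6: 100 | 001000 | 110101 | 111111.
Byte 1: 11110100 = 0xF4.
Byte 2: 10001000 = 0x88.
Byte 3: 10110101 = 0xB5.
Byte 4: 10111111 = 0xBF.

F4 88 B5 BF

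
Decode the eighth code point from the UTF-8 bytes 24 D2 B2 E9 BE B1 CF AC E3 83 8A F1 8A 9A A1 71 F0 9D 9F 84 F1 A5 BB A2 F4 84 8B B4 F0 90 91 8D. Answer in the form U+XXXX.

U+1D7C4

Offset 0: leading byte 0x24 = 00100100 → 1-byte char #1 = 24.
Offset 1: leading byte 0xD2 = 11010010 → 2-byte char #2 = D2 B2.
Offset 3: leading byte 0xE9 = 11101001 → 3-byte char #3 = E9 BE B1.
Offset 6: leading byte 0xCF = 11001111 → 2-byte char #4 = CF AC.
Offset 8: leading byte 0xE3 = 11100011 → 3-byte char #5 = E3 83 8A.
Offset 11: leading byte 0xF1 = 11110001 → 4-byte char #6 = F1 8A 9A A1.
Offset 15: leading byte 0x71 = 01110001 → 1-byte char #7 = 71.
Offset 16: leading byte 0xF0 = 11110000 → 4-byte char #8 = F0 9D 9F 84.
Leading byte 0xF0 = 11110000 matches 11110xxx → 4-byte sequence.
Byte 1: 0xF0 = 11110000, payload 000 (3 bits).
Byte 2: 0x9D = 10011101 (10xxxxxx ✓), payload 011101.
Byte 3: 0x9F = 10011111 (10xxxxxx ✓), payload 011111.
Byte 4: 0x84 = 10000100 (10xxxxxx ✓), payload 000100.
Concatenate: 000011101011111000100 = 0x1D7C4 (21 bits → U+1D7C4).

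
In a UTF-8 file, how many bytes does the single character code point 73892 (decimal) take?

4

U+120A4 = 0x120A4. UTF-8 uses 1 byte below 0x80, 2 below 0x800, 3 below 0x10000, 4 up to 0x10FFFF. 0x120A4 is in U+10000–U+10FFFF → 4 bytes.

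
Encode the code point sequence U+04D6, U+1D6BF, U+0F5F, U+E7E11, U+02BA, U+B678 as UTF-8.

D3 96 F0 9D 9A BF E0 BD 9F F3 A7 B8 91 CA BA EB 99 B8

U+04D6: 2-byte form → D3 96.
U+1D6BF: 4-byte form → F0 9D 9A BF.
U+0F5F: 3-byte form → E0 BD 9F.
U+E7E11: 4-byte form → F3 A7 B8 91.
U+02BA: 2-byte form → CA BA.
U+B678: 3-byte form → EB 99 B8.
Concatenated (18 bytes): D3 96 F0 9D 9A BF E0 BD 9F F3 A7 B8 91 CA BA EB 99 B8.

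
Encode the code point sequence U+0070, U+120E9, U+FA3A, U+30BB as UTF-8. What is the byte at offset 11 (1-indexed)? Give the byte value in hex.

1-indexed offset 11 is 0-indexed offset 10.
U+0070 → 1-byte form 70 at offsets 0–0.
U+120E9 → 4-byte form F0 92 83 A9 at offsets 1–4.
U+FA3A → 3-byte form EF A8 BA at offsets 5–7.
U+30BB → 3-byte form E3 82 BB at offsets 8–10.
Offset 10 falls in char 4's range; it's byte 3 of E3 82 BB = 0xBB.

0xBB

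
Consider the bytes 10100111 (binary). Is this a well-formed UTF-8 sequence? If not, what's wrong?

Byte 0xA7 = 10100111 has the form 10xxxxxx — a continuation byte — but there is no preceding leading byte.

invalid (continuation byte with no leading byte)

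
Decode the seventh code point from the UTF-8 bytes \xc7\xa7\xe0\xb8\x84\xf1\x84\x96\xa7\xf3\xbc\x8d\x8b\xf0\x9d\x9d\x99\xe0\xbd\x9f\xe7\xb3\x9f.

Offset 0: leading byte 0xC7 = 11000111 → 2-byte char #1 = C7 A7.
Offset 2: leading byte 0xE0 = 11100000 → 3-byte char #2 = E0 B8 84.
Offset 5: leading byte 0xF1 = 11110001 → 4-byte char #3 = F1 84 96 A7.
Offset 9: leading byte 0xF3 = 11110011 → 4-byte char #4 = F3 BC 8D 8B.
Offset 13: leading byte 0xF0 = 11110000 → 4-byte char #5 = F0 9D 9D 99.
Offset 17: leading byte 0xE0 = 11100000 → 3-byte char #6 = E0 BD 9F.
Offset 20: leading byte 0xE7 = 11100111 → 3-byte char #7 = E7 B3 9F.
Leading byte 0xE7 = 11100111 matches 1110xxxx → 3-byte sequence.
Byte 1: 0xE7 = 11100111, payload 0111 (4 bits).
Byte 2: 0xB3 = 10110011 (10xxxxxx ✓), payload 110011.
Byte 3: 0x9F = 10011111 (10xxxxxx ✓), payload 011111.
Concatenate: 0111110011011111 = 0x7CDF (16 bits → U+7CDF).

U+7CDF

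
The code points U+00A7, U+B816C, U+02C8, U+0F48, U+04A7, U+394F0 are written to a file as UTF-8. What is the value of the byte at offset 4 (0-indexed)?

0x85

U+00A7 → 2-byte form C2 A7 at offsets 0–1.
U+B816C → 4-byte form F2 B8 85 AC at offsets 2–5.
Offset 4 falls in char 2's range; it's byte 3 of F2 B8 85 AC = 0x85.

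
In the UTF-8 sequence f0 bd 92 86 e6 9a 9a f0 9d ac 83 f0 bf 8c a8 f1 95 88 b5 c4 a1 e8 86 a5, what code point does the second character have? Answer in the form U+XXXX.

Offset 0: leading byte 0xF0 = 11110000 → 4-byte char #1 = F0 BD 92 86.
Offset 4: leading byte 0xE6 = 11100110 → 3-byte char #2 = E6 9A 9A.
Leading byte 0xE6 = 11100110 matches 1110xxxx → 3-byte sequence.
Byte 1: 0xE6 = 11100110, payload 0110 (4 bits).
Byte 2: 0x9A = 10011010 (10xxxxxx ✓), payload 011010.
Byte 3: 0x9A = 10011010 (10xxxxxx ✓), payload 011010.
Concatenate: 0110011010011010 = 0x669A (16 bits → U+669A).

U+669A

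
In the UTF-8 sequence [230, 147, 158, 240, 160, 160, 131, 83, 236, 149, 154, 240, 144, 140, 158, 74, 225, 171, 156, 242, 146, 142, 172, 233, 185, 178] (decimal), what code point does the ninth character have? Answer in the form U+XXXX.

Offset 0: leading byte 0xE6 = 11100110 → 3-byte char #1 = E6 93 9E.
Offset 3: leading byte 0xF0 = 11110000 → 4-byte char #2 = F0 A0 A0 83.
Offset 7: leading byte 0x53 = 01010011 → 1-byte char #3 = 53.
Offset 8: leading byte 0xEC = 11101100 → 3-byte char #4 = EC 95 9A.
Offset 11: leading byte 0xF0 = 11110000 → 4-byte char #5 = F0 90 8C 9E.
Offset 15: leading byte 0x4A = 01001010 → 1-byte char #6 = 4A.
Offset 16: leading byte 0xE1 = 11100001 → 3-byte char #7 = E1 AB 9C.
Offset 19: leading byte 0xF2 = 11110010 → 4-byte char #8 = F2 92 8E AC.
Offset 23: leading byte 0xE9 = 11101001 → 3-byte char #9 = E9 B9 B2.
Leading byte 0xE9 = 11101001 matches 1110xxxx → 3-byte sequence.
Byte 1: 0xE9 = 11101001, payload 1001 (4 bits).
Byte 2: 0xB9 = 10111001 (10xxxxxx ✓), payload 111001.
Byte 3: 0xB2 = 10110010 (10xxxxxx ✓), payload 110010.
Concatenate: 1001111001110010 = 0x9E72 (16 bits → U+9E72).

U+9E72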